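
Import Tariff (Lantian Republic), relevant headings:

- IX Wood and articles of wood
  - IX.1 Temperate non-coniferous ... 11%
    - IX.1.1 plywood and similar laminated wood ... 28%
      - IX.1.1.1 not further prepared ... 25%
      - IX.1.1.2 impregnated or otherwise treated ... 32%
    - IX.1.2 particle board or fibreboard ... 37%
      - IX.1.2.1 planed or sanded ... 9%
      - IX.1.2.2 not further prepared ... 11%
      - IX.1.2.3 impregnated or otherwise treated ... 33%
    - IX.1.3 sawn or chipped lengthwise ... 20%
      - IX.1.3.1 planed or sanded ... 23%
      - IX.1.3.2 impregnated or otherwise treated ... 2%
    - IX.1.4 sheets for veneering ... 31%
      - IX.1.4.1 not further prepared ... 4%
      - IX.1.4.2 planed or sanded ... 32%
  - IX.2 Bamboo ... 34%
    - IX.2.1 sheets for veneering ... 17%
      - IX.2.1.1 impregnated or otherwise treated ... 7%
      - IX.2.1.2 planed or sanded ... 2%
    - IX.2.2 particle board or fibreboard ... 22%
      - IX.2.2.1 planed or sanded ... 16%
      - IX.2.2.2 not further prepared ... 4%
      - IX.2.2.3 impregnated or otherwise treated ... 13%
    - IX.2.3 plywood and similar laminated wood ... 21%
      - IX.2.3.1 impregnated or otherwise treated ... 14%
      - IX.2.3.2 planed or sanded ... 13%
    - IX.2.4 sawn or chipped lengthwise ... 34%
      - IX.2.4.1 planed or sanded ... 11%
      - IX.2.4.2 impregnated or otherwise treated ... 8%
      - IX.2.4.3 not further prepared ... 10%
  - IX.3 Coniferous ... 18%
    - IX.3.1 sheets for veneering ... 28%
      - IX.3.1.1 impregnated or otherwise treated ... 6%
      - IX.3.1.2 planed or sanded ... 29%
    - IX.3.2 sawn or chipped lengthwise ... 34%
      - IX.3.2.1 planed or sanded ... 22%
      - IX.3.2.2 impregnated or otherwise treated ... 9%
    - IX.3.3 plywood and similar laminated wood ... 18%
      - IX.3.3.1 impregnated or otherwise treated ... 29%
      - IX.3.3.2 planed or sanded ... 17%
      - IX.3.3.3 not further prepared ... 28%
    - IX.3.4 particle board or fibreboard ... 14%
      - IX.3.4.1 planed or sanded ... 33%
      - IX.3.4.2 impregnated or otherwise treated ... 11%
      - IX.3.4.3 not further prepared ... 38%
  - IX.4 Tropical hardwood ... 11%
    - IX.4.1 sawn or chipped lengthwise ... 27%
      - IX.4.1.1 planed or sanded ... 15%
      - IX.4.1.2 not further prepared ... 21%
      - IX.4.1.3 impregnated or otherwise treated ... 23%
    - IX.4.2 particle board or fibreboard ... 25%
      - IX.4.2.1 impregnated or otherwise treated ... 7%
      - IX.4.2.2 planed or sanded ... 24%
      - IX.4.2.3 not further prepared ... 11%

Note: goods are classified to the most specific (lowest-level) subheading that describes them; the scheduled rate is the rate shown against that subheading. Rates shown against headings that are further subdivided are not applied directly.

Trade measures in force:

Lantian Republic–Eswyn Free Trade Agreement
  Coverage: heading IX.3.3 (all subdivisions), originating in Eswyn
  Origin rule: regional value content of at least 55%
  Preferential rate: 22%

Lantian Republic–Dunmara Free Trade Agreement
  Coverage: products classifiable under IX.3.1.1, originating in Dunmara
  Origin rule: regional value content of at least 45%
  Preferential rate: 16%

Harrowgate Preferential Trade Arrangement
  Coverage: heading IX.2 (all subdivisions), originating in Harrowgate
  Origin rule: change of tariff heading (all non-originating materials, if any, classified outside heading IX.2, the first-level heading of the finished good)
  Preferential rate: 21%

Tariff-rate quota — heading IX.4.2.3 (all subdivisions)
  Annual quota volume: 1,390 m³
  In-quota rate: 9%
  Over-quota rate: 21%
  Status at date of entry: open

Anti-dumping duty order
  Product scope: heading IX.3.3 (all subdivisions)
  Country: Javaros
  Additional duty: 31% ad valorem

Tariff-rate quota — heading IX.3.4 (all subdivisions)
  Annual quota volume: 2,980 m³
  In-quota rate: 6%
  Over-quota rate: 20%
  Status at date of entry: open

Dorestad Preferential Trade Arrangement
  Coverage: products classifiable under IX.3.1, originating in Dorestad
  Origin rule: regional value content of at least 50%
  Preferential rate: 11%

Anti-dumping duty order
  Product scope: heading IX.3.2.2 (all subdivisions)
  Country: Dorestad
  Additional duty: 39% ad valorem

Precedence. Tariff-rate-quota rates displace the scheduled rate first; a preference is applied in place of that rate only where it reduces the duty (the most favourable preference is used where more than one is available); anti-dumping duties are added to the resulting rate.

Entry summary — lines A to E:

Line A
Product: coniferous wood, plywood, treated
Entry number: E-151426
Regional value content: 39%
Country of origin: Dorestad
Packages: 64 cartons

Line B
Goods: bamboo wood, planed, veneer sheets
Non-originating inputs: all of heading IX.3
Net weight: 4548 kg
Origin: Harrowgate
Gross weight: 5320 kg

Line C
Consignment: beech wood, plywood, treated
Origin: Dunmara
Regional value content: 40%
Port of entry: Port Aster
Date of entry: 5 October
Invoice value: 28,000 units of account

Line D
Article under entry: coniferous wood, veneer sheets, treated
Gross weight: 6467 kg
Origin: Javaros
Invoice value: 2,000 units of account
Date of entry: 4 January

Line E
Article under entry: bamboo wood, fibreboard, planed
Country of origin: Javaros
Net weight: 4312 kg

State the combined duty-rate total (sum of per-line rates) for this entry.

Line A: coniferous → IX.3; plywood → IX.3.3; treated → IX.3.3.1. Scheduled 29%. Dorestad agreement on IX.3.1: IX.3.3.1 not covered. → 29%.
Line B: bamboo → IX.2; veneer sheets → IX.2.1; planed → IX.2.1.2. Scheduled 2%. Harrowgate agreement on IX.2: CTH met → 21% available; preference 21% not lower than 2% → no reduction. → 2%.
Line C: beech → IX.1; plywood → IX.1.1; treated → IX.1.1.2. Scheduled 32%. Dunmara agreement on IX.3.1.1: IX.1.1.2 not covered. → 32%.
Line D: coniferous → IX.3; veneer sheets → IX.3.1; treated → IX.3.1.1. Scheduled 6%. No special measure applies. → 6%.
Line E: bamboo → IX.2; fibreboard → IX.2.2; planed → IX.2.2.1. Scheduled 16%. No special measure applies. → 16%.
Sum: 29% + 2% + 32% + 6% + 16% = 85%.

85%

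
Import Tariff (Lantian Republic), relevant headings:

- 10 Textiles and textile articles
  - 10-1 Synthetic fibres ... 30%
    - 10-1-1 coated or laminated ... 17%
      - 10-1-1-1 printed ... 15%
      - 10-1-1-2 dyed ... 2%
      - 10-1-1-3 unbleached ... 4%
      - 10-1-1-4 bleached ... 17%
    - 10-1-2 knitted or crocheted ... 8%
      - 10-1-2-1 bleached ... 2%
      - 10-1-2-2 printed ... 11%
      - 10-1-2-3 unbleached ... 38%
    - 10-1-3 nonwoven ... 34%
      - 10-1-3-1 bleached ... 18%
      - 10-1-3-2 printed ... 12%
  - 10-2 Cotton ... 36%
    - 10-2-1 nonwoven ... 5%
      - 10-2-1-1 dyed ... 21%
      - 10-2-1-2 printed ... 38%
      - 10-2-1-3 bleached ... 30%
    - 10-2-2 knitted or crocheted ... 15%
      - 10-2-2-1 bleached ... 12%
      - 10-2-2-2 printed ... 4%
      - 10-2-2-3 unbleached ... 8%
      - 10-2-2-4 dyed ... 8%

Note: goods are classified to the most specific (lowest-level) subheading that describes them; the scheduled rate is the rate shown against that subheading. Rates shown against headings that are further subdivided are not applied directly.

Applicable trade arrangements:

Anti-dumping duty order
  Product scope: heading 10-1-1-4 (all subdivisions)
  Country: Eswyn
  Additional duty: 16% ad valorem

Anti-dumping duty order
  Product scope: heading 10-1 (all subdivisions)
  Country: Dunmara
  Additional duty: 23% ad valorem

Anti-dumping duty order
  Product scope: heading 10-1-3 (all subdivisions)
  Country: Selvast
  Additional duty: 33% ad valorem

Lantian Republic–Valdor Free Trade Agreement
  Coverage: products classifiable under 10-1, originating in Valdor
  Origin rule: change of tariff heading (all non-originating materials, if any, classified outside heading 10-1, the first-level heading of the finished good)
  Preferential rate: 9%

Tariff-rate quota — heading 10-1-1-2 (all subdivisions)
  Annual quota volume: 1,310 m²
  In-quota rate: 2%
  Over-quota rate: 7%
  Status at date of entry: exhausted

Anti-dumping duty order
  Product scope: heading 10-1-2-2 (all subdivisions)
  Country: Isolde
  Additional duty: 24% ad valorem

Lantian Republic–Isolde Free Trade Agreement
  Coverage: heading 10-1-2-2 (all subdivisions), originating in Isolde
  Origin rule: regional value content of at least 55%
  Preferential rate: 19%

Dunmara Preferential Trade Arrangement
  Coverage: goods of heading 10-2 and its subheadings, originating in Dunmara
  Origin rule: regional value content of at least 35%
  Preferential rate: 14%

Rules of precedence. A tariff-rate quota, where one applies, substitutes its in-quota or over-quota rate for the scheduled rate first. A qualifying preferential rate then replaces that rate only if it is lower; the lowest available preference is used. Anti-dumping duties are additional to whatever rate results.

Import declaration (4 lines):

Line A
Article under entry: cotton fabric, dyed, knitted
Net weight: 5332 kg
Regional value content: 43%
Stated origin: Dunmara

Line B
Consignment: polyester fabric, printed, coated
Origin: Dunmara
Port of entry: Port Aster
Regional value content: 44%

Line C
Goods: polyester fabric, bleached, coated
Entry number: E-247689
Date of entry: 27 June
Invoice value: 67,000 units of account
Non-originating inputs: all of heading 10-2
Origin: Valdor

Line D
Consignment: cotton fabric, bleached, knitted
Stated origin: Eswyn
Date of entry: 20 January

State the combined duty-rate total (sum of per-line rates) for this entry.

67%

Line A: cotton → 10-2; knitted → 10-2-2; dyed → 10-2-2-4. Scheduled 8%. Dunmara agreement on 10-2: RVC ≥ 35% → 14% available; preference 14% not lower than 8% → no reduction. → 8%.
Line B: polyester → 10-1; coated → 10-1-1; printed → 10-1-1-1. Scheduled 15%. Dunmara agreement on 10-2: 10-1-1-1 not covered; anti-dumping (Dunmara, 10-1): +23%; total 15% + 23% = 38%. → 38%.
Line C: polyester → 10-1; coated → 10-1-1; bleached → 10-1-1-4. Scheduled 17%. Valdor agreement on 10-1: CTH met → 9% available; preferential 9%. → 9%.
Line D: cotton → 10-2; knitted → 10-2-2; bleached → 10-2-2-1. Scheduled 12%. No special measure applies. → 12%.
Sum: 8% + 38% + 9% + 12% = 67%.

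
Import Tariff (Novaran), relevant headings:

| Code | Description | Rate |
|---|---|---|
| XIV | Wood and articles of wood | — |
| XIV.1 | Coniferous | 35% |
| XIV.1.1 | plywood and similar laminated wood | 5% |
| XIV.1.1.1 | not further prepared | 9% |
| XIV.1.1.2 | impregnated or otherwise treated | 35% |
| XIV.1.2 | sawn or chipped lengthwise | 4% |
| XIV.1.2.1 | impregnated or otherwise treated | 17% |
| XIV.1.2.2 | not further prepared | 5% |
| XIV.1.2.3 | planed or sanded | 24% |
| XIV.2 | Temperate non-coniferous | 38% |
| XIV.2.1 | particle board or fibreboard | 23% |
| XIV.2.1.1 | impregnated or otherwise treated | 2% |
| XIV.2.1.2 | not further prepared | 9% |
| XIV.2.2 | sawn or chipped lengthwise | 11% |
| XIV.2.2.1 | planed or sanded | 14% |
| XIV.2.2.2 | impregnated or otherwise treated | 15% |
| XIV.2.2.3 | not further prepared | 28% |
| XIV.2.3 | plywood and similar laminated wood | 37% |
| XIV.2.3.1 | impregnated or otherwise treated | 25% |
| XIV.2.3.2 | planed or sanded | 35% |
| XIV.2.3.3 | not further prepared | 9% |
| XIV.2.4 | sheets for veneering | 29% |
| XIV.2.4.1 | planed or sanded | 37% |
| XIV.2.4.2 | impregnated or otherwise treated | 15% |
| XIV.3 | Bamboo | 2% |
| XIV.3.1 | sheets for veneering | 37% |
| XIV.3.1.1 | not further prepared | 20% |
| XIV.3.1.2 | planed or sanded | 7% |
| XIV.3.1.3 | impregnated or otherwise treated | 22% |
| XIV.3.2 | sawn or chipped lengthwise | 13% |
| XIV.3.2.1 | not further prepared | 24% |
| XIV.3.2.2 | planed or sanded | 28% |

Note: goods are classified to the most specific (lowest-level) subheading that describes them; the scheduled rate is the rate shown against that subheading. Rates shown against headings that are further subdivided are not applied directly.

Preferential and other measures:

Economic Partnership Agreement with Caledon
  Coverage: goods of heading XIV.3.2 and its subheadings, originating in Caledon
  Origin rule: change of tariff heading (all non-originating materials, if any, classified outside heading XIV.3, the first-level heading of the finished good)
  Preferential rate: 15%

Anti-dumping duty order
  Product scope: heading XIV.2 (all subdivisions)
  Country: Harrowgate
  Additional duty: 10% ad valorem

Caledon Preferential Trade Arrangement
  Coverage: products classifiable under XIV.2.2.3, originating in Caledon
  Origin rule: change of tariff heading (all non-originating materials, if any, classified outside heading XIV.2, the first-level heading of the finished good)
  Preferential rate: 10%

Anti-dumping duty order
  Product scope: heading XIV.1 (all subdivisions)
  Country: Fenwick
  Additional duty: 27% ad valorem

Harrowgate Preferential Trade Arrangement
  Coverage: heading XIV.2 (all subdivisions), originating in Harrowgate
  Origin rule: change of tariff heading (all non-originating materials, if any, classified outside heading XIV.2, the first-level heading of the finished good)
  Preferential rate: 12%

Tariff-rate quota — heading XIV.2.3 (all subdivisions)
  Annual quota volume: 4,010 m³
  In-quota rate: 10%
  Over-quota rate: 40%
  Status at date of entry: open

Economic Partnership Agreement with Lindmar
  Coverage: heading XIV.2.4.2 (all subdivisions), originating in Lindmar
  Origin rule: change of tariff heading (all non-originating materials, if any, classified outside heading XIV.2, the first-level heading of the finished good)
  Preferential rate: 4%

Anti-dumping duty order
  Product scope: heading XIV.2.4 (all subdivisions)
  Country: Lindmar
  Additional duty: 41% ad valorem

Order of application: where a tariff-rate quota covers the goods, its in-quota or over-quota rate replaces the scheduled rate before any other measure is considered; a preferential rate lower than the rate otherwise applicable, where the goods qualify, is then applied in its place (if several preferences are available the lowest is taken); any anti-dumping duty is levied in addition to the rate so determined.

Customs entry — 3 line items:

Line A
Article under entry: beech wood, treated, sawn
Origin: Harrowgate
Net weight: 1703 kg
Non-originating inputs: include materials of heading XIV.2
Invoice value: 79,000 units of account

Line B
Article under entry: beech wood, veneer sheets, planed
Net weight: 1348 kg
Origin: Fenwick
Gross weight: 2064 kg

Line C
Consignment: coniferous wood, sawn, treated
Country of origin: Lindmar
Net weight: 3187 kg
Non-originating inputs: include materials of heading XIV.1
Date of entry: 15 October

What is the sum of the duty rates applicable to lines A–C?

79%

Line A: beech → XIV.2; sawn → XIV.2.2; treated → XIV.2.2.2. Scheduled 15%. Harrowgate agreement on XIV.2: CTH not met; anti-dumping (Harrowgate, XIV.2): +10%; total 15% + 10% = 25%. → 25%.
Line B: beech → XIV.2; veneer sheets → XIV.2.4; planed → XIV.2.4.1. Scheduled 37%. No special measure applies. → 37%.
Line C: coniferous → XIV.1; sawn → XIV.1.2; treated → XIV.1.2.1. Scheduled 17%. Lindmar agreement on XIV.2.4.2: XIV.1.2.1 not covered. → 17%.
Sum: 25% + 37% + 17% = 79%.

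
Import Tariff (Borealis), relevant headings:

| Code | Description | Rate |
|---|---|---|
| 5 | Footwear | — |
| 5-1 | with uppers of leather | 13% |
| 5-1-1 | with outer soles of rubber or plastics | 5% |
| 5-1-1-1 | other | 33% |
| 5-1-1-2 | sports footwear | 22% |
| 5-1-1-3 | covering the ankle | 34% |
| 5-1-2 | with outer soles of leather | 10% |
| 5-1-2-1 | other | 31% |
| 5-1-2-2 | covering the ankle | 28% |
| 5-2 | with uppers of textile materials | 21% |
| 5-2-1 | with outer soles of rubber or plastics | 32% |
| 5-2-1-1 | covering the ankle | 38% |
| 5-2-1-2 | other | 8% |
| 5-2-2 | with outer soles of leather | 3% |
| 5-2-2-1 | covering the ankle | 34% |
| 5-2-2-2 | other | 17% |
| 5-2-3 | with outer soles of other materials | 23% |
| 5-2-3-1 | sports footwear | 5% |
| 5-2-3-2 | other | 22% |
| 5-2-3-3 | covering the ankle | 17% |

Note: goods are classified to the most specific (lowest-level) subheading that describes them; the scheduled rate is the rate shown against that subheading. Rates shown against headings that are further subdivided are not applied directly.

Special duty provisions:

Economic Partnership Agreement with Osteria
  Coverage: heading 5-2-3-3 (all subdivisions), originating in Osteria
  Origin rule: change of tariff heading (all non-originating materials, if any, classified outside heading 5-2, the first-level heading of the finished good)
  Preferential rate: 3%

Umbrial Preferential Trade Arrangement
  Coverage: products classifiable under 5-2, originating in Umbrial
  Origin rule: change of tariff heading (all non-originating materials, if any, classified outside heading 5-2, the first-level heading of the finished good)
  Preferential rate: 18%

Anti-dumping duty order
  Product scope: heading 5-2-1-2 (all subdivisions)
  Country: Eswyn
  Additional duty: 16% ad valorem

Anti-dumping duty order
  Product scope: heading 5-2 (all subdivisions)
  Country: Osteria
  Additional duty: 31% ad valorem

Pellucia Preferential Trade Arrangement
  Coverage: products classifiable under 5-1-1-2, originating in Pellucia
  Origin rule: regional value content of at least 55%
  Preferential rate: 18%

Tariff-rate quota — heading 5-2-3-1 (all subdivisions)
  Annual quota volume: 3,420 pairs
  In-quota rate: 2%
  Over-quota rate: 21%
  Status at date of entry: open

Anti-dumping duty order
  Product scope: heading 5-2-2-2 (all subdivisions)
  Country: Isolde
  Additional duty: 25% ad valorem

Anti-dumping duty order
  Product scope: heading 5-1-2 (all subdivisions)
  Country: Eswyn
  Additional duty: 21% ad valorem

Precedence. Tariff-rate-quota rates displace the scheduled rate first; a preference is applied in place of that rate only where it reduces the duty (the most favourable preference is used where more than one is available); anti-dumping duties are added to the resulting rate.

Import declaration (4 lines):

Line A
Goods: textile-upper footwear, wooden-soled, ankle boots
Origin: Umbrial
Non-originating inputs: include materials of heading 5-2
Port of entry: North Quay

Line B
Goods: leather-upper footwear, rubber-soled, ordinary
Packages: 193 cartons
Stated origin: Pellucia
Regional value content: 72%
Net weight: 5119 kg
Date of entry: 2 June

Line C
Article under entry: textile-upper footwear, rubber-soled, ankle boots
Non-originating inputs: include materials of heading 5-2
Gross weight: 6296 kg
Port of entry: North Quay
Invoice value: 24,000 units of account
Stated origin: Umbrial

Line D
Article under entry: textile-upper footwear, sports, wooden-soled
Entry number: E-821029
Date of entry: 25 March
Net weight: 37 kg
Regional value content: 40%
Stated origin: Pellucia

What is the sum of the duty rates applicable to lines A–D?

Line A: textile-upper → 5-2; wooden-soled → 5-2-3; ankle boots → 5-2-3-3. Scheduled 17%. Umbrial agreement on 5-2: CTH not met. → 17%.
Line B: leather-upper → 5-1; rubber-soled → 5-1-1; ordinary → 5-1-1-1. Scheduled 33%. Pellucia agreement on 5-1-1-2: 5-1-1-1 not covered. → 33%.
Line C: textile-upper → 5-2; rubber-soled → 5-2-1; ankle boots → 5-2-1-1. Scheduled 38%. Umbrial agreement on 5-2: CTH not met. → 38%.
Line D: textile-upper → 5-2; wooden-soled → 5-2-3; sports → 5-2-3-1. Scheduled 5%. quota on 5-2-3-1 open → in-quota 2%; Pellucia agreement on 5-1-1-2: 5-2-3-1 not covered. → 2%.
Sum: 17% + 33% + 38% + 2% = 90%.

90%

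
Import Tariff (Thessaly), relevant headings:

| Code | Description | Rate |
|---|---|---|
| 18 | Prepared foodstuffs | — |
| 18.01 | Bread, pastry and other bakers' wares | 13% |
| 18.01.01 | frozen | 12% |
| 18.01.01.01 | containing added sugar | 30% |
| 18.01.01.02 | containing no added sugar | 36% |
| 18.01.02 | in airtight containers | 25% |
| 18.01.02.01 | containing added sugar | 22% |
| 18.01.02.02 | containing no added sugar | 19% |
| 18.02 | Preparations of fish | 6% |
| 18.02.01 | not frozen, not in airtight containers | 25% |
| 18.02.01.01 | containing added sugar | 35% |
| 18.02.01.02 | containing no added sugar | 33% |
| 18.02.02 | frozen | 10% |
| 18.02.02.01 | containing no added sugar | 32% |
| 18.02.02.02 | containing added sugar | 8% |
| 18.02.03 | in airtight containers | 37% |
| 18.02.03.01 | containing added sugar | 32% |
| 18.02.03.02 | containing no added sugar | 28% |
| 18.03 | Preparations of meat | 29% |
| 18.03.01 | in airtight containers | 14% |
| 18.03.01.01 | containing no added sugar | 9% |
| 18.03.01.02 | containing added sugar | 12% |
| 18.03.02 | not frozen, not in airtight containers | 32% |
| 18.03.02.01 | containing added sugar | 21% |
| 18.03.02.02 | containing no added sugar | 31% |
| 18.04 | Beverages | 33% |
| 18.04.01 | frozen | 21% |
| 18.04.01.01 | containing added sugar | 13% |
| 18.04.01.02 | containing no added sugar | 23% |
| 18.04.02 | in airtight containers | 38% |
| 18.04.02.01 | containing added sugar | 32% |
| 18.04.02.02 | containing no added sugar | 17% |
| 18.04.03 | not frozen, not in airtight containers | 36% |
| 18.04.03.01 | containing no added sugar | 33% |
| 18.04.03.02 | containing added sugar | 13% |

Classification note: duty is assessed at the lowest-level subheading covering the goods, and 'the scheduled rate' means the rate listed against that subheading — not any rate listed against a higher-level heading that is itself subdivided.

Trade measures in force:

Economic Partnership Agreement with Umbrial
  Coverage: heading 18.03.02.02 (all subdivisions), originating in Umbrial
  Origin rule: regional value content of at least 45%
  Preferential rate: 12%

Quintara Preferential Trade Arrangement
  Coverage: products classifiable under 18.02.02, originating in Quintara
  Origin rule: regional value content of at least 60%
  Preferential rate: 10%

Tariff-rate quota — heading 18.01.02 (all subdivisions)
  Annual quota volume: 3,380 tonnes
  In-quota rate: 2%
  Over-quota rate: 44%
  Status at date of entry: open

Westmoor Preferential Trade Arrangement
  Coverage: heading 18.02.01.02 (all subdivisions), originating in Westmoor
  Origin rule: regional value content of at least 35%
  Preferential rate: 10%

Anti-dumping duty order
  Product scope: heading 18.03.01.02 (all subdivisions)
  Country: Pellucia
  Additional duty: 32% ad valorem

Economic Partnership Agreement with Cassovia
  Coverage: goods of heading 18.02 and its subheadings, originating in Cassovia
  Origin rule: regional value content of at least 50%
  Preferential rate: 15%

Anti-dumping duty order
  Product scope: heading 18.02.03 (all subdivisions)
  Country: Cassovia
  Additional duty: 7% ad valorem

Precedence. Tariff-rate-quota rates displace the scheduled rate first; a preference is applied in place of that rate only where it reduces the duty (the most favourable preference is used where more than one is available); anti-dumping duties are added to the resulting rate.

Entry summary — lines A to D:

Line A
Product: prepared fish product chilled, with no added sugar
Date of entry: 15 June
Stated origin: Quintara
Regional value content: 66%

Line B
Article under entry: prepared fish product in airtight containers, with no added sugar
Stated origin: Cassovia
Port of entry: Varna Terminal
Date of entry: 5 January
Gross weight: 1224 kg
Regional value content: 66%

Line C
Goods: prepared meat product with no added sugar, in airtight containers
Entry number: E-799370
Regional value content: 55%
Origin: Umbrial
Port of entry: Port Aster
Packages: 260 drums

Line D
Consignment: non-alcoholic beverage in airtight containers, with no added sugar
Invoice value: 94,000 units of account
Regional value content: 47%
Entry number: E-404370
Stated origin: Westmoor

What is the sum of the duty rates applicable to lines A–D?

Line A: prepared fish product → 18.02; chilled → 18.02.01; with no added sugar → 18.02.01.02. Scheduled 33%. Quintara agreement on 18.02.02: 18.02.01.02 not covered. → 33%.
Line B: prepared fish product → 18.02; in airtight containers → 18.02.03; with no added sugar → 18.02.03.02. Scheduled 28%. Cassovia agreement on 18.02: RVC ≥ 50% → 15% available; preferential 15%; anti-dumping (Cassovia, 18.02.03): +7%; total 15% + 7% = 22%. → 22%.
Line C: prepared meat product → 18.03; in airtight containers → 18.03.01; with no added sugar → 18.03.01.01. Scheduled 9%. Umbrial agreement on 18.03.02.02: 18.03.01.01 not covered. → 9%.
Line D: non-alcoholic beverage → 18.04; in airtight containers → 18.04.02; with no added sugar → 18.04.02.02. Scheduled 17%. Westmoor agreement on 18.02.01.02: 18.04.02.02 not covered. → 17%.
Sum: 33% + 22% + 9% + 17% = 81%.

81%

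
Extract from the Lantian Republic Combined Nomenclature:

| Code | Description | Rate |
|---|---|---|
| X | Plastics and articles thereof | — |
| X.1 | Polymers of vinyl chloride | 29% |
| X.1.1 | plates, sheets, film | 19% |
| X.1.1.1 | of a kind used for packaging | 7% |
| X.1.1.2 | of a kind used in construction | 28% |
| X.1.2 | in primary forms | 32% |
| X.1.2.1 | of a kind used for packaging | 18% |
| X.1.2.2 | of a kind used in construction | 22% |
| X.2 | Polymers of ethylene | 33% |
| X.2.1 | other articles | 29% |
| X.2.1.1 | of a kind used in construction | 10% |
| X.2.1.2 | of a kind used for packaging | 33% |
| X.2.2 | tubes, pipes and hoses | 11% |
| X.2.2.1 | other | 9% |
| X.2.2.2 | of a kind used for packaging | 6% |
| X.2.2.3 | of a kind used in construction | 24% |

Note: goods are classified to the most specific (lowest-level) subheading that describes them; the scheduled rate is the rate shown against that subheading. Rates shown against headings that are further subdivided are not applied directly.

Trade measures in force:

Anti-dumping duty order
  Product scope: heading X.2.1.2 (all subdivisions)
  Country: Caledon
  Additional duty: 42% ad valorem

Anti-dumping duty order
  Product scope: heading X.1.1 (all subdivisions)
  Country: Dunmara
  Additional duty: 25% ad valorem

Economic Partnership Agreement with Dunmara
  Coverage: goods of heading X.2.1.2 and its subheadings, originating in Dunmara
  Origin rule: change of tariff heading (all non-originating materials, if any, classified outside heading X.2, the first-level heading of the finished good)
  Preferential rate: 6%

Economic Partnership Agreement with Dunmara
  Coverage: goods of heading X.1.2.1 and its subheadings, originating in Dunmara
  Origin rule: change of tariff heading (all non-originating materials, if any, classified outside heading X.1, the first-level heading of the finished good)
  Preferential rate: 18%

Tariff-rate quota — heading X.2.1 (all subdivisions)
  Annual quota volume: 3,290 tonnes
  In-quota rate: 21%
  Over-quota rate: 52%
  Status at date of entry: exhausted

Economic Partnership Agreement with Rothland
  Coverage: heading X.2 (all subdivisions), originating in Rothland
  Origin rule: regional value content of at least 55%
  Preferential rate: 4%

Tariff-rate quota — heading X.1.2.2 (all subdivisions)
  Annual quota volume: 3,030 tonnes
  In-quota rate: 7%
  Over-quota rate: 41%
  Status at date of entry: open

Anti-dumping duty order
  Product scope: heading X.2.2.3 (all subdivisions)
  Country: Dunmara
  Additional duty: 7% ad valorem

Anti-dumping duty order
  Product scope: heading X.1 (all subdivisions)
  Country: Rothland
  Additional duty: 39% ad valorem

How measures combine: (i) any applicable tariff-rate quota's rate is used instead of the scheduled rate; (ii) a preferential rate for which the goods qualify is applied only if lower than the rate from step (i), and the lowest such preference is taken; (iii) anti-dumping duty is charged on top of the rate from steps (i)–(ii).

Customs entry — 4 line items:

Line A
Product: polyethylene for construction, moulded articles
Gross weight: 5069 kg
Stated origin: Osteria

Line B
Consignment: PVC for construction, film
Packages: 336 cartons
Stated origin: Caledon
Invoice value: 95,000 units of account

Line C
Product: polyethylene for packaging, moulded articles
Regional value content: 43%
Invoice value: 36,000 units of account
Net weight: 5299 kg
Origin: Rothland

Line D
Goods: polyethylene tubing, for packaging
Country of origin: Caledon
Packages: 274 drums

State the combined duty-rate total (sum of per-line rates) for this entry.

Line A: polyethylene → X.2; moulded articles → X.2.1; for construction → X.2.1.1. Scheduled 10%. quota on X.2.1 exhausted → over-quota 52%. → 52%.
Line B: PVC → X.1; film → X.1.1; for construction → X.1.1.2. Scheduled 28%. No special measure applies. → 28%.
Line C: polyethylene → X.2; moulded articles → X.2.1; for packaging → X.2.1.2. Scheduled 33%. quota on X.2.1 exhausted → over-quota 52%; Rothland agreement on X.2: RVC < 55%. → 52%.
Line D: polyethylene → X.2; tubing → X.2.2; for packaging → X.2.2.2. Scheduled 6%. No special measure applies. → 6%.
Sum: 52% + 28% + 52% + 6% = 138%.

138%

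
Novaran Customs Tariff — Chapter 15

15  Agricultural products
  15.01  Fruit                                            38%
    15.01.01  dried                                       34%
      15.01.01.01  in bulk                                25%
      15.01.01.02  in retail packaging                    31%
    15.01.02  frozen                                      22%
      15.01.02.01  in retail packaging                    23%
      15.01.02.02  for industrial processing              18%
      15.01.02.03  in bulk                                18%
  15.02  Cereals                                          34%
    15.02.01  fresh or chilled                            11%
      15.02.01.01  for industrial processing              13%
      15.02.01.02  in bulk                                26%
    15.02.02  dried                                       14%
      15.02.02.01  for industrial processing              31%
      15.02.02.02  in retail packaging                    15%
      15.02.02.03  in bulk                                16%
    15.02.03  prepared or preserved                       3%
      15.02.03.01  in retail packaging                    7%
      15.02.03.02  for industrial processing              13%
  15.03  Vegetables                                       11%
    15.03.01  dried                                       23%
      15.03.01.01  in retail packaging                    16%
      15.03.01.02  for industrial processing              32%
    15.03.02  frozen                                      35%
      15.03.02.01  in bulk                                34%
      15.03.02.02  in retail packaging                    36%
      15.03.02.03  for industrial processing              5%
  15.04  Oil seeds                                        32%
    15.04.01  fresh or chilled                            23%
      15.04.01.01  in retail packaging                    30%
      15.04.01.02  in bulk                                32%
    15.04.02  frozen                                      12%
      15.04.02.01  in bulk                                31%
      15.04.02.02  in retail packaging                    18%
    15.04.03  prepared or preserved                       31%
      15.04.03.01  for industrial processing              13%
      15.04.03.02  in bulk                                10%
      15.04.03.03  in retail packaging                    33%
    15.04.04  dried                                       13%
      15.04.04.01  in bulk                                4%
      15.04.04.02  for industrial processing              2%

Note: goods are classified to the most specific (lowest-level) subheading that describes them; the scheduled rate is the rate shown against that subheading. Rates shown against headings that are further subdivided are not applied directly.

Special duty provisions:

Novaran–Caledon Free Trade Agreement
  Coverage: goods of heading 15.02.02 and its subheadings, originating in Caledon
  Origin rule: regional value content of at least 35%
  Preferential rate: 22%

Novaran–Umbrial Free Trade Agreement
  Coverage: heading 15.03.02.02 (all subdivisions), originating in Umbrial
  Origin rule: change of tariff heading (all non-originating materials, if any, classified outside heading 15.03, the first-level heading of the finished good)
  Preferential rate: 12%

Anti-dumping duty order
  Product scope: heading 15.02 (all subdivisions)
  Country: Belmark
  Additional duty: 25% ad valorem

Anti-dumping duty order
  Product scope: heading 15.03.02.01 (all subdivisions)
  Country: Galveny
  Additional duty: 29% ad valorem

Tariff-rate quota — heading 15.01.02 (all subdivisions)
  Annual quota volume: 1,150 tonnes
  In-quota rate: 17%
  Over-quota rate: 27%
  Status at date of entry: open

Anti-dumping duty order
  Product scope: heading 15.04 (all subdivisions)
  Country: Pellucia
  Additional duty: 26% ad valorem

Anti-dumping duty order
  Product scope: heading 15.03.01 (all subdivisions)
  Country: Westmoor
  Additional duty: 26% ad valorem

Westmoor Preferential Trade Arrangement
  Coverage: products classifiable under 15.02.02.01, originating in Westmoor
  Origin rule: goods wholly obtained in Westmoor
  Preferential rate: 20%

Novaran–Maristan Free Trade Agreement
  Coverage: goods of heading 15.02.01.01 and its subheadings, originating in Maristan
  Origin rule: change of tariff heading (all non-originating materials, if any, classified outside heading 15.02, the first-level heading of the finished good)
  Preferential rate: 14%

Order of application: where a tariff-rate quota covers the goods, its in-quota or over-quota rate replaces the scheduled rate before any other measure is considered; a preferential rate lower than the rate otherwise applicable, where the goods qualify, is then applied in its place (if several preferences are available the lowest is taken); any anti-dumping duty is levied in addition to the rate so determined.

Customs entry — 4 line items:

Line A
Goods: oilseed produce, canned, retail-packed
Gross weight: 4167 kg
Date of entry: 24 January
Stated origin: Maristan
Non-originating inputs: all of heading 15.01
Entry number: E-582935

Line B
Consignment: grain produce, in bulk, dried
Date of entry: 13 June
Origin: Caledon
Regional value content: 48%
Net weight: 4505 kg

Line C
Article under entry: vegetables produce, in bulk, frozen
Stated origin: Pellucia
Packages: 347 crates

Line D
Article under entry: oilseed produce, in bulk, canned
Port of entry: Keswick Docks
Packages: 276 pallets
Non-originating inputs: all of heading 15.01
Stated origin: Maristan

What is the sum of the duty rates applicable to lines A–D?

Line A: oilseed → 15.04; canned → 15.04.03; retail-packed → 15.04.03.03. Scheduled 33%. Maristan agreement on 15.02.01.01: 15.04.03.03 not covered. → 33%.
Line B: grain → 15.02; dried → 15.02.02; in bulk → 15.02.02.03. Scheduled 16%. Caledon agreement on 15.02.02: RVC ≥ 35% → 22% available; preference 22% not lower than 16% → no reduction. → 16%.
Line C: vegetables → 15.03; frozen → 15.03.02; in bulk → 15.03.02.01. Scheduled 34%. No special measure applies. → 34%.
Line D: oilseed → 15.04; canned → 15.04.03; in bulk → 15.04.03.02. Scheduled 10%. Maristan agreement on 15.02.01.01: 15.04.03.02 not covered. → 10%.
Sum: 33% + 16% + 34% + 10% = 93%.

93%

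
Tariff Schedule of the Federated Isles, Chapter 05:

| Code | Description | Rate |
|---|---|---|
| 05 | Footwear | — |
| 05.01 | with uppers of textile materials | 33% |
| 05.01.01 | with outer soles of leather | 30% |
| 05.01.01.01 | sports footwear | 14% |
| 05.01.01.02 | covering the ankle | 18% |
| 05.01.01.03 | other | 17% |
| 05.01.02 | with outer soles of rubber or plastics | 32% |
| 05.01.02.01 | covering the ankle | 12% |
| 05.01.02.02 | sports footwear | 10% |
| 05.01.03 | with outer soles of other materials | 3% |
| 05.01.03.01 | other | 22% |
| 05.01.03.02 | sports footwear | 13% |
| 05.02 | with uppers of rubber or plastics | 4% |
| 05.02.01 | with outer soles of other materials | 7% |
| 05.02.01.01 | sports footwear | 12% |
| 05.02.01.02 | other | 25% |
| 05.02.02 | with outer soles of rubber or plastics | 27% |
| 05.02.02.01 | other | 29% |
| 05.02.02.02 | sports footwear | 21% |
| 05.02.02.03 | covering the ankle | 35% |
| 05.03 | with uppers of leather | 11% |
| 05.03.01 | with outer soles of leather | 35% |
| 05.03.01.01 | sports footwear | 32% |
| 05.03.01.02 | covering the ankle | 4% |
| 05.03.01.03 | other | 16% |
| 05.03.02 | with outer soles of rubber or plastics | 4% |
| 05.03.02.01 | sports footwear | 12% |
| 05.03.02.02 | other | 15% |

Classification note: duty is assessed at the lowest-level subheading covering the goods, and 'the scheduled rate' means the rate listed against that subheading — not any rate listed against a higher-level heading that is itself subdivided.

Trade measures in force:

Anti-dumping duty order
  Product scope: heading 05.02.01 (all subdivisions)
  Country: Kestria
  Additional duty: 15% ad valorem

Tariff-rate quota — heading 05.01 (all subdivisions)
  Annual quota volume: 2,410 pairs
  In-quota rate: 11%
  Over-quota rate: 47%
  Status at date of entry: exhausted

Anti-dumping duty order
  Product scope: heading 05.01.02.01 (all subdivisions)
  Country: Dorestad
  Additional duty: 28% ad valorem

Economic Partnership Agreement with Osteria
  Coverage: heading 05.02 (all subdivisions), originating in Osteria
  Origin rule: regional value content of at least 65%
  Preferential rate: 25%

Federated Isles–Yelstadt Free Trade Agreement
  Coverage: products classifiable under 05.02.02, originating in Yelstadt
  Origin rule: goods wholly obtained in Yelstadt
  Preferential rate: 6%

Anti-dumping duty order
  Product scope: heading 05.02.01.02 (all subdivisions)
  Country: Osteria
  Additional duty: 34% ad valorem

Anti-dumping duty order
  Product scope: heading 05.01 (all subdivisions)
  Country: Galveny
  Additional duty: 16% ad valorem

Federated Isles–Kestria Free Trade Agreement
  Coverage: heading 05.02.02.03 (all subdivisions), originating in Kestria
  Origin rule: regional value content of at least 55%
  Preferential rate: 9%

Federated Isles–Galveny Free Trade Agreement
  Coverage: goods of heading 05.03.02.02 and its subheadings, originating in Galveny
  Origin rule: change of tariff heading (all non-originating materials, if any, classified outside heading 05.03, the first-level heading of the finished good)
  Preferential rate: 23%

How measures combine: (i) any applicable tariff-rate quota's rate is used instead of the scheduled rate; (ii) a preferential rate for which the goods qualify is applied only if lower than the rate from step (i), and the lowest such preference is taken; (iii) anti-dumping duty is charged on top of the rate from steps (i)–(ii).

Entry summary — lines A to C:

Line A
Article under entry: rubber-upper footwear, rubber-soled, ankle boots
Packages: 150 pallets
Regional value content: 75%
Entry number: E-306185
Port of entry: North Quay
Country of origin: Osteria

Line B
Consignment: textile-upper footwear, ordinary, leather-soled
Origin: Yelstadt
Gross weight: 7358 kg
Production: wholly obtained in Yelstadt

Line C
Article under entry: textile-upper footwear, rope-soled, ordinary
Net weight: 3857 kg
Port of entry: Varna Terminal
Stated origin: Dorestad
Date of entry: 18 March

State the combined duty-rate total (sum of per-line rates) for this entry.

Line A: rubber-upper → 05.02; rubber-soled → 05.02.02; ankle boots → 05.02.02.03. Scheduled 35%. Osteria agreement on 05.02: RVC ≥ 65% → 25% available; preferential 25%. → 25%.
Line B: textile-upper → 05.01; leather-soled → 05.01.01; ordinary → 05.01.01.03. Scheduled 17%. quota on 05.01 exhausted → over-quota 47%; Yelstadt agreement on 05.02.02: 05.01.01.03 not covered. → 47%.
Line C: textile-upper → 05.01; rope-soled → 05.01.03; ordinary → 05.01.03.01. Scheduled 22%. quota on 05.01 exhausted → over-quota 47%. → 47%.
Sum: 25% + 47% + 47% = 119%.

119%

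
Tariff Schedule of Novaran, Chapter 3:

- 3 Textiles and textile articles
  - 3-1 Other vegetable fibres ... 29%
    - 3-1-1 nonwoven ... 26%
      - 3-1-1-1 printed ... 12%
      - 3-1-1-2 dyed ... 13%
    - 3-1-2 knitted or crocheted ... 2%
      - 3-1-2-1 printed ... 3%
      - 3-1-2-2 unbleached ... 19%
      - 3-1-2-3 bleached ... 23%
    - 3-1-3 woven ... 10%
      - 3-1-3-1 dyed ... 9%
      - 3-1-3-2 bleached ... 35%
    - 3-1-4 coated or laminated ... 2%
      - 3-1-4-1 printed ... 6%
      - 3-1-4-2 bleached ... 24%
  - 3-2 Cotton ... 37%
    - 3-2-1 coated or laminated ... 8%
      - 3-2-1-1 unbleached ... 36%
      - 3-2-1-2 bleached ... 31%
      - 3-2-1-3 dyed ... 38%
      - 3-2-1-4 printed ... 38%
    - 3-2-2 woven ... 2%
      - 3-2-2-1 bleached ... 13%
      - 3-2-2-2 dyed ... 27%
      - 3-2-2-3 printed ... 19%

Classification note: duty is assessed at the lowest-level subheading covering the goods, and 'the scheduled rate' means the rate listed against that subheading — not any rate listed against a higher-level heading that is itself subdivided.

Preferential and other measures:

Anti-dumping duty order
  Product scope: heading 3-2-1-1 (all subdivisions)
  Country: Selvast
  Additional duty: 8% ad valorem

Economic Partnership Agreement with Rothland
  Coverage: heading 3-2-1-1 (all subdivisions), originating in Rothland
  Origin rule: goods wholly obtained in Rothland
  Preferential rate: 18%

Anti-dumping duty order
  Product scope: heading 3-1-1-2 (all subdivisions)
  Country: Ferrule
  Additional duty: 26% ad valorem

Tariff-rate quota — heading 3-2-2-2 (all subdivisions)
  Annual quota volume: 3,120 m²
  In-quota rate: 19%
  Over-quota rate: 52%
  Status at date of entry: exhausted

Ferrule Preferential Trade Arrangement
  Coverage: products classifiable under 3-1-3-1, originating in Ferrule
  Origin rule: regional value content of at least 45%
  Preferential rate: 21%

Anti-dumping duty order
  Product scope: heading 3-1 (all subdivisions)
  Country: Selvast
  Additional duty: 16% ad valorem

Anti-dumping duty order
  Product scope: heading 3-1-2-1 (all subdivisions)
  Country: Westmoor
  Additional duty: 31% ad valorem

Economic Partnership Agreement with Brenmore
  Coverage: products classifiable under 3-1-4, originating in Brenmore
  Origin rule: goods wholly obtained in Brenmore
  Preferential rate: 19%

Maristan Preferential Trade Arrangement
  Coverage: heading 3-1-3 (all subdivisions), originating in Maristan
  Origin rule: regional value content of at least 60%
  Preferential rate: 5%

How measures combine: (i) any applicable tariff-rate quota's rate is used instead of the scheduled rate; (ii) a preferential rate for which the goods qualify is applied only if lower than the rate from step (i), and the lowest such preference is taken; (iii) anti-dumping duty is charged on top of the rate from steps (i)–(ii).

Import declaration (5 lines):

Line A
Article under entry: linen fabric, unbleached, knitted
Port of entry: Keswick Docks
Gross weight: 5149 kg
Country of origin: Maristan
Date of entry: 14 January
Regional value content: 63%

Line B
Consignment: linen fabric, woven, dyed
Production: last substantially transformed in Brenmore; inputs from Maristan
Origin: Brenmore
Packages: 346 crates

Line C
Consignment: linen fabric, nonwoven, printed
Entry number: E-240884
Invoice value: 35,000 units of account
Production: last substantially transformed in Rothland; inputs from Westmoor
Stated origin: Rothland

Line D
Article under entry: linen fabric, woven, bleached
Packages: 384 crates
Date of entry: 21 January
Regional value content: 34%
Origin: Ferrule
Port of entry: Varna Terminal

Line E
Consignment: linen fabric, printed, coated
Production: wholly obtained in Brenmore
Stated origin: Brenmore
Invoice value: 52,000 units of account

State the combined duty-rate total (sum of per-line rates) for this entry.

81%

Line A: linen → 3-1; knitted → 3-1-2; unbleached → 3-1-2-2. Scheduled 19%. Maristan agreement on 3-1-3: 3-1-2-2 not covered. → 19%.
Line B: linen → 3-1; woven → 3-1-3; dyed → 3-1-3-1. Scheduled 9%. Brenmore agreement on 3-1-4: 3-1-3-1 not covered. → 9%.
Line C: linen → 3-1; nonwoven → 3-1-1; printed → 3-1-1-1. Scheduled 12%. Rothland agreement on 3-2-1-1: 3-1-1-1 not covered. → 12%.
Line D: linen → 3-1; woven → 3-1-3; bleached → 3-1-3-2. Scheduled 35%. Ferrule agreement on 3-1-3-1: 3-1-3-2 not covered. → 35%.
Line E: linen → 3-1; coated → 3-1-4; printed → 3-1-4-1. Scheduled 6%. Brenmore agreement on 3-1-4: wholly obtained → 19% available; preference 19% not lower than 6% → no reduction. → 6%.
Sum: 19% + 9% + 12% + 35% + 6% = 81%.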